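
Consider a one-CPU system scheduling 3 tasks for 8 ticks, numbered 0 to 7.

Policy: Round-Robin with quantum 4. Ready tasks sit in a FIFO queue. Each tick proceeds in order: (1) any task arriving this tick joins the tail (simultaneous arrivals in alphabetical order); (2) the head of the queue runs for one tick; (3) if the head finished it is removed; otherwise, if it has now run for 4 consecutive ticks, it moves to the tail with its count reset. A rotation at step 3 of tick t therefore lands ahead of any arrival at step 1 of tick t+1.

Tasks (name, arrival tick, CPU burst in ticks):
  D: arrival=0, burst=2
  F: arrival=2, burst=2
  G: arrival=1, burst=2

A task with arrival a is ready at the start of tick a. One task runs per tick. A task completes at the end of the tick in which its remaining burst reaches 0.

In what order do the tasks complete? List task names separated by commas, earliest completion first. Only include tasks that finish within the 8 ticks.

completion order = D, G, F

t=0: queue=[D] q_used=0 → run D
t=1: queue=[D,G] q_used=1 → run D
t=2: queue=[G,F] q_used=0 → run G
t=3: queue=[G,F] q_used=1 → run G
t=4: queue=[F] q_used=0 → run F
t=5: queue=[F] q_used=1 → run F
t=6: (idle)
t=7: (idle)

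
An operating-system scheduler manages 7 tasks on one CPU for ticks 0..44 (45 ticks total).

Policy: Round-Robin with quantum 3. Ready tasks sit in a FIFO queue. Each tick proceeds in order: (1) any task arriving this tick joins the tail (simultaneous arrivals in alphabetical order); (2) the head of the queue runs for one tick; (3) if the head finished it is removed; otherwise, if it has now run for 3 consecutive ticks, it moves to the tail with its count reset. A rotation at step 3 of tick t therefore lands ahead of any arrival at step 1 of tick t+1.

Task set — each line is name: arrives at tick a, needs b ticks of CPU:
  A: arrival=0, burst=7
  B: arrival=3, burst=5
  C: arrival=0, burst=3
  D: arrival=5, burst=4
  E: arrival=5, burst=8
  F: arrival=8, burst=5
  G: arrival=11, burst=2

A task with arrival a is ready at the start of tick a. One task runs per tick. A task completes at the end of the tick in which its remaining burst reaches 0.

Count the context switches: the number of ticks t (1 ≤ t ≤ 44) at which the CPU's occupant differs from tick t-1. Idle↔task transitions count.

context switches = 14

t=0: queue=[A,C] q_used=0 → run A
t=1: queue=[A,C] q_used=1 → run A
t=2: queue=[A,C] q_used=2 → run A
t=3: queue=[C,A,B] q_used=0 → run C
t=4: queue=[C,A,B] q_used=1 → run C
t=5: queue=[C,A,B,D,E] q_used=2 → run C
t=6: queue=[A,B,D,E] q_used=0 → run A
t=7: queue=[A,B,D,E] q_used=1 → run A
t=8: queue=[A,B,D,E,F] q_used=2 → run A
t=9: queue=[B,D,E,F,A] q_used=0 → run B
t=10: queue=[B,D,E,F,A] q_used=1 → run B
t=11: queue=[B,D,E,F,A,G] q_used=2 → run B
t=12: queue=[D,E,F,A,G,B] q_used=0 → run D
t=13: queue=[D,E,F,A,G,B] q_used=1 → run D
t=14: queue=[D,E,F,A,G,B] q_used=2 → run D
t=15: queue=[E,F,A,G,B,D] q_used=0 → run E
t=16: queue=[E,F,A,G,B,D] q_used=1 → run E
t=17: queue=[E,F,A,G,B,D] q_used=2 → run E
t=18: queue=[F,A,G,B,D,E] q_used=0 → run F
t=19: queue=[F,A,G,B,D,E] q_used=1 → run F
t=20: queue=[F,A,G,B,D,E] q_used=2 → run F
t=21: queue=[A,G,B,D,E,F] q_used=0 → run A
t=22: queue=[G,B,D,E,F] q_used=0 → run G
t=23: queue=[G,B,D,E,F] q_used=1 → run G
t=24: queue=[B,D,E,F] q_used=0 → run B
t=25: queue=[B,D,E,F] q_used=1 → run B
t=26: queue=[D,E,F] q_used=0 → run D
t=27: queue=[E,F] q_used=0 → run E
t=28: queue=[E,F] q_used=1 → run E
t=29: queue=[E,F] q_used=2 → run E
t=30: queue=[F,E] q_used=0 → run F
t=31: queue=[F,E] q_used=1 → run F
t=32: queue=[E] q_used=0 → run E
t=33: queue=[E] q_used=1 → run E
t=34: (idle)
t=35: (idle)
t=36: (idle)
t=37: (idle)
t=38: (idle)
t=39: (idle)
t=40: (idle)
t=41: (idle)
t=42: (idle)
t=43: (idle)
t=44: (idle)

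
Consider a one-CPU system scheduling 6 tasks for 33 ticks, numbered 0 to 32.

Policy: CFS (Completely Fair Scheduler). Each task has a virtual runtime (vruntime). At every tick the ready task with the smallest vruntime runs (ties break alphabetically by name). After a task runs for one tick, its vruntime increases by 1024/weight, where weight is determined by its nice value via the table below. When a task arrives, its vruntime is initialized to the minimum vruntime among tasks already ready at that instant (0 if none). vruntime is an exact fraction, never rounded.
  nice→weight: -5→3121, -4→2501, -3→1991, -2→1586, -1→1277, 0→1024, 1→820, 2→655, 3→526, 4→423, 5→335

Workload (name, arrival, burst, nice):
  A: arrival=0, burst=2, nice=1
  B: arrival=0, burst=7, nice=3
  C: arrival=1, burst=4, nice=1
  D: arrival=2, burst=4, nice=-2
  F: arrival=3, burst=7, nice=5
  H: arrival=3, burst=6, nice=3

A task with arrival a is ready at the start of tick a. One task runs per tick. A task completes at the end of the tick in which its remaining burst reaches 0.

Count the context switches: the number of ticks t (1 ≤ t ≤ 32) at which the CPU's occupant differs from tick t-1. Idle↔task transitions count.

context switches = 27

t=0: vr[A=0 B=0] → run A
t=1: vr[A=256/205 B=0 C=0] → run B
t=2: vr[A=256/205 B=512/263 C=0 D=0] → run C
t=3: vr[A=256/205 B=512/263 C=256/205 D=0 F=0 H=0] → run D
t=4: vr[A=256/205 B=512/263 C=256/205 D=512/793 F=0 H=0] → run F
t=5: vr[A=256/205 B=512/263 C=256/205 D=512/793 F=1024/335 H=0] → run H
t=6: vr[A=256/205 B=512/263 C=256/205 D=512/793 F=1024/335 H=512/263] → run D
t=7: vr[A=256/205 B=512/263 C=256/205 D=1024/793 F=1024/335 H=512/263] → run A
t=8: vr[B=512/263 C=256/205 D=1024/793 F=1024/335 H=512/263] → run C
t=9: vr[B=512/263 C=512/205 D=1024/793 F=1024/335 H=512/263] → run D
t=10: vr[B=512/263 C=512/205 D=1536/793 F=1024/335 H=512/263] → run D
t=11: vr[B=512/263 C=512/205 F=1024/335 H=512/263] → run B
t=12: vr[B=1024/263 C=512/205 F=1024/335 H=512/263] → run H
t=13: vr[B=1024/263 C=512/205 F=1024/335 H=1024/263] → run C
t=14: vr[B=1024/263 C=768/205 F=1024/335 H=1024/263] → run F
t=15: vr[B=1024/263 C=768/205 F=2048/335 H=1024/263] → run C
t=16: vr[B=1024/263 F=2048/335 H=1024/263] → run B
t=17: vr[B=1536/263 F=2048/335 H=1024/263] → run H
t=18: vr[B=1536/263 F=2048/335 H=1536/263] → run B
t=19: vr[B=2048/263 F=2048/335 H=1536/263] → run H
t=20: vr[B=2048/263 F=2048/335 H=2048/263] → run F
t=21: vr[B=2048/263 F=3072/335 H=2048/263] → run B
t=22: vr[B=2560/263 F=3072/335 H=2048/263] → run H
t=23: vr[B=2560/263 F=3072/335 H=2560/263] → run F
t=24: vr[B=2560/263 F=4096/335 H=2560/263] → run B
t=25: vr[B=3072/263 F=4096/335 H=2560/263] → run H
t=26: vr[B=3072/263 F=4096/335] → run B
t=27: vr[F=4096/335] → run F
t=28: vr[F=1024/67] → run F
t=29: vr[F=6144/335] → run F
t=30: (idle)
t=31: (idle)
t=32: (idle)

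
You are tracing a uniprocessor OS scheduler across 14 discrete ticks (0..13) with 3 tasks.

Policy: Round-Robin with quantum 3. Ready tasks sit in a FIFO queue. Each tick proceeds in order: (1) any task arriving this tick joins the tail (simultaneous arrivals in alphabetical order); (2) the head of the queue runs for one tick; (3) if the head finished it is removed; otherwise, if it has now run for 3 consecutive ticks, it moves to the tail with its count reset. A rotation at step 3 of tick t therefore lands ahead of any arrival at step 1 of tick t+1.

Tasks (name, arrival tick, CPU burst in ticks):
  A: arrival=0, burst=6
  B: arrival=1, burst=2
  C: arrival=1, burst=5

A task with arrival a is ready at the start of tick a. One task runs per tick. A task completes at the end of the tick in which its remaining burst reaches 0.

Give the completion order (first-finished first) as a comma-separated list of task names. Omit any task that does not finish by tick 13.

t=0: queue=[A] q_used=0 → run A
t=1: queue=[A,B,C] q_used=1 → run A
t=2: queue=[A,B,C] q_used=2 → run A
t=3: queue=[B,C,A] q_used=0 → run B
t=4: queue=[B,C,A] q_used=1 → run B
t=5: queue=[C,A] q_used=0 → run C
t=6: queue=[C,A] q_used=1 → run C
t=7: queue=[C,A] q_used=2 → run C
t=8: queue=[A,C] q_used=0 → run A
t=9: queue=[A,C] q_used=1 → run A
t=10: queue=[A,C] q_used=2 → run A
t=11: queue=[C] q_used=0 → run C
t=12: queue=[C] q_used=1 → run C
t=13: (idle)

completion order = B, A, C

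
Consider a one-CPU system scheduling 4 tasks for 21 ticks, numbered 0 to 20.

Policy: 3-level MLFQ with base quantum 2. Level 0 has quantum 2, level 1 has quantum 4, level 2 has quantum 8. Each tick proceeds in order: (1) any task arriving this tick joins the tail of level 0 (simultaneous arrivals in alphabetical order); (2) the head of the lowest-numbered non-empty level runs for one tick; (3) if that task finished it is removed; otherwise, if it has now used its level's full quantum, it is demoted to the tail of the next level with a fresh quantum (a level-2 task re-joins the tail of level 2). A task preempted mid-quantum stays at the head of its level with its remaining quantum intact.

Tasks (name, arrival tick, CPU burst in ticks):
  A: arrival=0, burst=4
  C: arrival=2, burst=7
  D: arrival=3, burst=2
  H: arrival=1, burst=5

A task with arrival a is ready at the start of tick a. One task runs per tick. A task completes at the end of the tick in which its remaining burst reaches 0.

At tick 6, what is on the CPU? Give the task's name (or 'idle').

running at tick 6 = D

t=0: L0/L1/L2 = A/-/- → run A
t=1: L0/L1/L2 = AH/-/- → run A
t=2: L0/L1/L2 = HC/A/- → run H
t=3: L0/L1/L2 = HCD/A/- → run H
t=4: L0/L1/L2 = CD/AH/- → run C
t=5: L0/L1/L2 = CD/AH/- → run C
t=6: L0/L1/L2 = D/AHC/- → run D
t=7: L0/L1/L2 = D/AHC/- → run D
t=8: L0/L1/L2 = -/AHC/- → run A
t=9: L0/L1/L2 = -/AHC/- → run A
t=10: L0/L1/L2 = -/HC/- → run H
t=11: L0/L1/L2 = -/HC/- → run H
t=12: L0/L1/L2 = -/HC/- → run H
t=13: L0/L1/L2 = -/C/- → run C
t=14: L0/L1/L2 = -/C/- → run C
t=15: L0/L1/L2 = -/C/- → run C
t=16: L0/L1/L2 = -/C/- → run C
t=17: L0/L1/L2 = -/-/C → run C
t=18: (idle)
t=19: (idle)
t=20: (idle)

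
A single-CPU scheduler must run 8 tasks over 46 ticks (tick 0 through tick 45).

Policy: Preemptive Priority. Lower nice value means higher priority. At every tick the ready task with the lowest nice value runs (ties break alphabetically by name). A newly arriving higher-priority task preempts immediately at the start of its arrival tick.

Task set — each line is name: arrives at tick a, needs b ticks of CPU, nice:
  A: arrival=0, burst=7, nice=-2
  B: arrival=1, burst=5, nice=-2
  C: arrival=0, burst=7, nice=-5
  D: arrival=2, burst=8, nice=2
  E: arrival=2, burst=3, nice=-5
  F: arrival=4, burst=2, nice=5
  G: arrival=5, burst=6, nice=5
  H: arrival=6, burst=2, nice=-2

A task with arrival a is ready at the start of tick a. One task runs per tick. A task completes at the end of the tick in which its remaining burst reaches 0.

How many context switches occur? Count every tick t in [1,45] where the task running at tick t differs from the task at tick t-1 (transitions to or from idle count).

t=0: ready={A,C} → run C
t=1: ready={A,B,C} → run C
t=2: ready={A,B,C,D,E} → run C
t=3: ready={A,B,C,D,E} → run C
t=4: ready={A,B,C,D,E,F} → run C
t=5: ready={A,B,C,D,E,F,G} → run C
t=6: ready={A,B,C,D,E,F,G,H} → run C
t=7: ready={A,B,D,E,F,G,H} → run E
t=8: ready={A,B,D,E,F,G,H} → run E
t=9: ready={A,B,D,E,F,G,H} → run E
t=10: ready={A,B,D,F,G,H} → run A
t=11: ready={A,B,D,F,G,H} → run A
t=12: ready={A,B,D,F,G,H} → run A
t=13: ready={A,B,D,F,G,H} → run A
t=14: ready={A,B,D,F,G,H} → run A
t=15: ready={A,B,D,F,G,H} → run A
t=16: ready={A,B,D,F,G,H} → run A
t=17: ready={B,D,F,G,H} → run B
t=18: ready={B,D,F,G,H} → run B
t=19: ready={B,D,F,G,H} → run B
t=20: ready={B,D,F,G,H} → run B
t=21: ready={B,D,F,G,H} → run B
t=22: ready={D,F,G,H} → run H
t=23: ready={D,F,G,H} → run H
t=24: ready={D,F,G} → run D
t=25: ready={D,F,G} → run D
t=26: ready={D,F,G} → run D
t=27: ready={D,F,G} → run D
t=28: ready={D,F,G} → run D
t=29: ready={D,F,G} → run D
t=30: ready={D,F,G} → run D
t=31: ready={D,F,G} → run D
t=32: ready={F,G} → run F
t=33: ready={F,G} → run F
t=34: ready={G} → run G
t=35: ready={G} → run G
t=36: ready={G} → run G
t=37: ready={G} → run G
t=38: ready={G} → run G
t=39: ready={G} → run G
t=40: (idle)
t=41: (idle)
t=42: (idle)
t=43: (idle)
t=44: (idle)
t=45: (idle)

context switches = 8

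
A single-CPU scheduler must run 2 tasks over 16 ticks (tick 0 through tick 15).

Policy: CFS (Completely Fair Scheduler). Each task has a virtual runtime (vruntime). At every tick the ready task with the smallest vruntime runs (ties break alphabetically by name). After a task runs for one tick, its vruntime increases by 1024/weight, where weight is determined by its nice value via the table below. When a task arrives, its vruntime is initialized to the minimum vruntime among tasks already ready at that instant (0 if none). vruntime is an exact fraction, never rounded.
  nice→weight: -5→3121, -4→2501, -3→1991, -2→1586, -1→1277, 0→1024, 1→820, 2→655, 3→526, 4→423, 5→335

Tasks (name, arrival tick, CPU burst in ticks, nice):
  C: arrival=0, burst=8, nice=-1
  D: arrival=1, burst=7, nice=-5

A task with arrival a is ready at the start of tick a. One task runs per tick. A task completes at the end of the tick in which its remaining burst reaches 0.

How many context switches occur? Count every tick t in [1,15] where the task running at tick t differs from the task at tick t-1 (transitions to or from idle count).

t=0: vr[C=0] → run C
t=1: vr[C=1024/1277 D=1024/1277] → run C
t=2: vr[C=2048/1277 D=1024/1277] → run D
t=3: vr[C=2048/1277 D=4503552/3985517] → run D
t=4: vr[C=2048/1277 D=5811200/3985517] → run D
t=5: vr[C=2048/1277 D=7118848/3985517] → run C
t=6: vr[C=3072/1277 D=7118848/3985517] → run D
t=7: vr[C=3072/1277 D=8426496/3985517] → run D
t=8: vr[C=3072/1277 D=9734144/3985517] → run C
t=9: vr[C=4096/1277 D=9734144/3985517] → run D
t=10: vr[C=4096/1277 D=11041792/3985517] → run D
t=11: vr[C=4096/1277] → run C
t=12: vr[C=5120/1277] → run C
t=13: vr[C=6144/1277] → run C
t=14: vr[C=7168/1277] → run C
t=15: (idle)

context switches = 7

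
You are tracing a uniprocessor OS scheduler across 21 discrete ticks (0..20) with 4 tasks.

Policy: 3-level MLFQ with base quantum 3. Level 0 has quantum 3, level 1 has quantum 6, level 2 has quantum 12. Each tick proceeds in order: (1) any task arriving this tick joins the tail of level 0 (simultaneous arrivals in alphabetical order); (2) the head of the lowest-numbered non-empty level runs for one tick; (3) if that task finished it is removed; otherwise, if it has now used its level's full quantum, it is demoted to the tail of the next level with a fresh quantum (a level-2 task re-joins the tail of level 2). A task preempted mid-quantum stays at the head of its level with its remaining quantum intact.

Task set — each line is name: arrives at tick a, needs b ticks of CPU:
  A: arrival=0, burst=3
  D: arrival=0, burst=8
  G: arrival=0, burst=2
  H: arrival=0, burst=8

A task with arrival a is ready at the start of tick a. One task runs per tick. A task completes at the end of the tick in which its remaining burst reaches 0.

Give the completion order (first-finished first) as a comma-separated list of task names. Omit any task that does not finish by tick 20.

t=0: L0/L1/L2 = ADGH/-/- → run A
t=1: L0/L1/L2 = ADGH/-/- → run A
t=2: L0/L1/L2 = ADGH/-/- → run A
t=3: L0/L1/L2 = DGH/-/- → run D
t=4: L0/L1/L2 = DGH/-/- → run D
t=5: L0/L1/L2 = DGH/-/- → run D
t=6: L0/L1/L2 = GH/D/- → run G
t=7: L0/L1/L2 = GH/D/- → run G
t=8: L0/L1/L2 = H/D/- → run H
t=9: L0/L1/L2 = H/D/- → run H
t=10: L0/L1/L2 = H/D/- → run H
t=11: L0/L1/L2 = -/DH/- → run D
t=12: L0/L1/L2 = -/DH/- → run D
t=13: L0/L1/L2 = -/DH/- → run D
t=14: L0/L1/L2 = -/DH/- → run D
t=15: L0/L1/L2 = -/DH/- → run D
t=16: L0/L1/L2 = -/H/- → run H
t=17: L0/L1/L2 = -/H/- → run H
t=18: L0/L1/L2 = -/H/- → run H
t=19: L0/L1/L2 = -/H/- → run H
t=20: L0/L1/L2 = -/H/- → run H

completion order = A, G, D, H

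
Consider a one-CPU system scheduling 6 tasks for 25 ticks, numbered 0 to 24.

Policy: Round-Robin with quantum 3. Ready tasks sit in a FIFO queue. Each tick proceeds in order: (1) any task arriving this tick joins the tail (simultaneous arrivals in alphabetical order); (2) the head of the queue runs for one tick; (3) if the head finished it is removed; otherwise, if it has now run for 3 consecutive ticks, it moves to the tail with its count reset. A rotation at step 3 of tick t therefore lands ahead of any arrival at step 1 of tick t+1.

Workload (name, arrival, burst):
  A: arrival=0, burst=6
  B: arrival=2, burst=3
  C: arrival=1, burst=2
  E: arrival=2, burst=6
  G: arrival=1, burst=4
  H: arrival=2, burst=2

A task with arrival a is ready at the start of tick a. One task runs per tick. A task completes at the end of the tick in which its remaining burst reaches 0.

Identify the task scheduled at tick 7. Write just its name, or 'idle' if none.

t=0: queue=[A] q_used=0 → run A
t=1: queue=[A,C,G] q_used=1 → run A
t=2: queue=[A,C,G,B,E,H] q_used=2 → run A
t=3: queue=[C,G,B,E,H,A] q_used=0 → run C
t=4: queue=[C,G,B,E,H,A] q_used=1 → run C
t=5: queue=[G,B,E,H,A] q_used=0 → run G
t=6: queue=[G,B,E,H,A] q_used=1 → run G
t=7: queue=[G,B,E,H,A] q_used=2 → run G
t=8: queue=[B,E,H,A,G] q_used=0 → run B
t=9: queue=[B,E,H,A,G] q_used=1 → run B
t=10: queue=[B,E,H,A,G] q_used=2 → run B
t=11: queue=[E,H,A,G] q_used=0 → run E
t=12: queue=[E,H,A,G] q_used=1 → run E
t=13: queue=[E,H,A,G] q_used=2 → run E
t=14: queue=[H,A,G,E] q_used=0 → run H
t=15: queue=[H,A,G,E] q_used=1 → run H
t=16: queue=[A,G,E] q_used=0 → run A
t=17: queue=[A,G,E] q_used=1 → run A
t=18: queue=[A,G,E] q_used=2 → run A
t=19: queue=[G,E] q_used=0 → run G
t=20: queue=[E] q_used=0 → run E
t=21: queue=[E] q_used=1 → run E
t=22: queue=[E] q_used=2 → run E
t=23: (idle)
t=24: (idle)

running at tick 7 = G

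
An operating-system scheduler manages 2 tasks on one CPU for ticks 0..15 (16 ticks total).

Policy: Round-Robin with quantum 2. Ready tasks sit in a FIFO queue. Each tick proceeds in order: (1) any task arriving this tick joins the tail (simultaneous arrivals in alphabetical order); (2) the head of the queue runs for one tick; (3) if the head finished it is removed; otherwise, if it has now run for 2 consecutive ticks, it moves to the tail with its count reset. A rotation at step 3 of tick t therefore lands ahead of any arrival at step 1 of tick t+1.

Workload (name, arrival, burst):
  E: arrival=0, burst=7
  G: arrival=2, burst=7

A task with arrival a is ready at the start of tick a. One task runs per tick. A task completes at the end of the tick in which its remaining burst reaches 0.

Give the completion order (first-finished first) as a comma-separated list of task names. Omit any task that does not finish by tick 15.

t=0: queue=[E] q_used=0 → run E
t=1: queue=[E] q_used=1 → run E
t=2: queue=[E,G] q_used=0 → run E
t=3: queue=[E,G] q_used=1 → run E
t=4: queue=[G,E] q_used=0 → run G
t=5: queue=[G,E] q_used=1 → run G
t=6: queue=[E,G] q_used=0 → run E
t=7: queue=[E,G] q_used=1 → run E
t=8: queue=[G,E] q_used=0 → run G
t=9: queue=[G,E] q_used=1 → run G
t=10: queue=[E,G] q_used=0 → run E
t=11: queue=[G] q_used=0 → run G
t=12: queue=[G] q_used=1 → run G
t=13: queue=[G] q_used=0 → run G
t=14: (idle)
t=15: (idle)

completion order = E, G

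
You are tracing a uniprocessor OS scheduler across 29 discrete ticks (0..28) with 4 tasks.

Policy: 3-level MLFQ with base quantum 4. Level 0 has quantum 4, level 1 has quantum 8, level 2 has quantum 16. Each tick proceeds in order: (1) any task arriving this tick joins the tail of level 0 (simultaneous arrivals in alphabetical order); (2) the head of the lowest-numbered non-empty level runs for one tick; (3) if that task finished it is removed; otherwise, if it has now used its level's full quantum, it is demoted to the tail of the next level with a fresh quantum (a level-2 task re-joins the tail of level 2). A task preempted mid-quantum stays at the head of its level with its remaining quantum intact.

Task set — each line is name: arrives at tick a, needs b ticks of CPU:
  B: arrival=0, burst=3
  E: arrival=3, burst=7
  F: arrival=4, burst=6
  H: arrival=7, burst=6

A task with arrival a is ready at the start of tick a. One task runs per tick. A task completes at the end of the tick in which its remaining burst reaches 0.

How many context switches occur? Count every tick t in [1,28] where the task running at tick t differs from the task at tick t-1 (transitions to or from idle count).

t=0: L0/L1/L2 = B/-/- → run B
t=1: L0/L1/L2 = B/-/- → run B
t=2: L0/L1/L2 = B/-/- → run B
t=3: L0/L1/L2 = E/-/- → run E
t=4: L0/L1/L2 = EF/-/- → run E
t=5: L0/L1/L2 = EF/-/- → run E
t=6: L0/L1/L2 = EF/-/- → run E
t=7: L0/L1/L2 = FH/E/- → run F
t=8: L0/L1/L2 = FH/E/- → run F
t=9: L0/L1/L2 = FH/E/- → run F
t=10: L0/L1/L2 = FH/E/- → run F
t=11: L0/L1/L2 = H/EF/- → run H
t=12: L0/L1/L2 = H/EF/- → run H
t=13: L0/L1/L2 = H/EF/- → run H
t=14: L0/L1/L2 = H/EF/- → run H
t=15: L0/L1/L2 = -/EFH/- → run E
t=16: L0/L1/L2 = -/EFH/- → run E
t=17: L0/L1/L2 = -/EFH/- → run E
t=18: L0/L1/L2 = -/FH/- → run F
t=19: L0/L1/L2 = -/FH/- → run F
t=20: L0/L1/L2 = -/H/- → run H
t=21: L0/L1/L2 = -/H/- → run H
t=22: (idle)
t=23: (idle)
t=24: (idle)
t=25: (idle)
t=26: (idle)
t=27: (idle)
t=28: (idle)

context switches = 7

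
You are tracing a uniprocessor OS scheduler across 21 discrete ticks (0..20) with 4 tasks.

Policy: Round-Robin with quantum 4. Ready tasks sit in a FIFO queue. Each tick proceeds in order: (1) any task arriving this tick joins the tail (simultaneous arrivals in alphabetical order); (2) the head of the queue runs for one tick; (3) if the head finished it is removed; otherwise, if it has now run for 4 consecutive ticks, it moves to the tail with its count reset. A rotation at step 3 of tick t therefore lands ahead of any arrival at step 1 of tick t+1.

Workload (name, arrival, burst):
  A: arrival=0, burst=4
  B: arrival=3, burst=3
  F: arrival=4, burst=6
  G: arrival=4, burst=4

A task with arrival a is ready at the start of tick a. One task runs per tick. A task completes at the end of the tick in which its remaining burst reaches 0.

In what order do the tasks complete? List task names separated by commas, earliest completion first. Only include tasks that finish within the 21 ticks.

completion order = A, B, G, F

t=0: queue=[A] q_used=0 → run A
t=1: queue=[A] q_used=1 → run A
t=2: queue=[A] q_used=2 → run A
t=3: queue=[A,B] q_used=3 → run A
t=4: queue=[B,F,G] q_used=0 → run B
t=5: queue=[B,F,G] q_used=1 → run B
t=6: queue=[B,F,G] q_used=2 → run B
t=7: queue=[F,G] q_used=0 → run F
t=8: queue=[F,G] q_used=1 → run F
t=9: queue=[F,G] q_used=2 → run F
t=10: queue=[F,G] q_used=3 → run F
t=11: queue=[G,F] q_used=0 → run G
t=12: queue=[G,F] q_used=1 → run G
t=13: queue=[G,F] q_used=2 → run G
t=14: queue=[G,F] q_used=3 → run G
t=15: queue=[F] q_used=0 → run F
t=16: queue=[F] q_used=1 → run F
t=17: (idle)
t=18: (idle)
t=19: (idle)
t=20: (idle)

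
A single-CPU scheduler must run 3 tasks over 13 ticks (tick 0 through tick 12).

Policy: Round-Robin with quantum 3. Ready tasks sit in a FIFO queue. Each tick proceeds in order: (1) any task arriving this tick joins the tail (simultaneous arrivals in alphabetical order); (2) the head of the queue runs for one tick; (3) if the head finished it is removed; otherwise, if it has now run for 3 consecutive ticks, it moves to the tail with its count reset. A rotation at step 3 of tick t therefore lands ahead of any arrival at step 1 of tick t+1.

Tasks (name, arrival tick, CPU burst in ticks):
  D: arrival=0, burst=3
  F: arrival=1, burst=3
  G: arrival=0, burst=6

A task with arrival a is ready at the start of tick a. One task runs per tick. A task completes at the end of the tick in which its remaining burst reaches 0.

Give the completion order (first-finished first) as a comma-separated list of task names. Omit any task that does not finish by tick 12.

t=0: queue=[D,G] q_used=0 → run D
t=1: queue=[D,G,F] q_used=1 → run D
t=2: queue=[D,G,F] q_used=2 → run D
t=3: queue=[G,F] q_used=0 → run G
t=4: queue=[G,F] q_used=1 → run G
t=5: queue=[G,F] q_used=2 → run G
t=6: queue=[F,G] q_used=0 → run F
t=7: queue=[F,G] q_used=1 → run F
t=8: queue=[F,G] q_used=2 → run F
t=9: queue=[G] q_used=0 → run G
t=10: queue=[G] q_used=1 → run G
t=11: queue=[G] q_used=2 → run G
t=12: (idle)

completion order = D, F, G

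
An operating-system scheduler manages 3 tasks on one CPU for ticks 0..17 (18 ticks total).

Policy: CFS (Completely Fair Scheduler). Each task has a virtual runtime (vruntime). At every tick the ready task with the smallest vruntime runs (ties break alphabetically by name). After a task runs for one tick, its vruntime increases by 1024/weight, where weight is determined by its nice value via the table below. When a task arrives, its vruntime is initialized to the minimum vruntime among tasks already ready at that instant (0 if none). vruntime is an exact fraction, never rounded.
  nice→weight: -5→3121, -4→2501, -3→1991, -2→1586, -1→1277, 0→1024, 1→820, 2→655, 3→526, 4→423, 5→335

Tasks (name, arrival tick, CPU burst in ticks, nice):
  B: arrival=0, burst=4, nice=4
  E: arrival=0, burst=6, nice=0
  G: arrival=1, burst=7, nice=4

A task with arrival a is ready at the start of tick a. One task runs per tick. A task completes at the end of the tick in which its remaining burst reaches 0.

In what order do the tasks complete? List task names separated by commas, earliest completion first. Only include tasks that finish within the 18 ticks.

t=0: vr[B=0 E=0] → run B
t=1: vr[B=1024/423 E=0 G=0] → run E
t=2: vr[B=1024/423 E=1 G=0] → run G
t=3: vr[B=1024/423 E=1 G=1024/423] → run E
t=4: vr[B=1024/423 E=2 G=1024/423] → run E
t=5: vr[B=1024/423 E=3 G=1024/423] → run B
t=6: vr[B=2048/423 E=3 G=1024/423] → run G
t=7: vr[B=2048/423 E=3 G=2048/423] → run E
t=8: vr[B=2048/423 E=4 G=2048/423] → run E
t=9: vr[B=2048/423 E=5 G=2048/423] → run B
t=10: vr[B=1024/141 E=5 G=2048/423] → run G
t=11: vr[B=1024/141 E=5 G=1024/141] → run E
t=12: vr[B=1024/141 G=1024/141] → run B
t=13: vr[G=1024/141] → run G
t=14: vr[G=4096/423] → run G
t=15: vr[G=5120/423] → run G
t=16: vr[G=2048/141] → run G
t=17: (idle)

completion order = E, B, G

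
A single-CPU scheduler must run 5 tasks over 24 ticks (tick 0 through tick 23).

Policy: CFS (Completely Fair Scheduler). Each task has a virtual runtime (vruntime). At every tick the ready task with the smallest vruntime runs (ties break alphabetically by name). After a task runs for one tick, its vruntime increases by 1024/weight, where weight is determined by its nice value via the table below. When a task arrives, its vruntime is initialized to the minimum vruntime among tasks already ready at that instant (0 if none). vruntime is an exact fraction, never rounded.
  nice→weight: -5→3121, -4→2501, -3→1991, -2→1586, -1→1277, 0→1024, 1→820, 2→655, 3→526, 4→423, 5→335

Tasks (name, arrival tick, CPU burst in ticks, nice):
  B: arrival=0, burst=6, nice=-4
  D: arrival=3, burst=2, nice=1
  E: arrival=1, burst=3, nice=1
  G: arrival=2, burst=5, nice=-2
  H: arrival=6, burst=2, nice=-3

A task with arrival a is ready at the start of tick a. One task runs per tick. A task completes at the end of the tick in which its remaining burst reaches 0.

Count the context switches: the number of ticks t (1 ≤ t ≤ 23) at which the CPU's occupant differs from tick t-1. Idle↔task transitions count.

context switches = 17

t=0: vr[B=0] → run B
t=1: vr[B=1024/2501 E=1024/2501] → run B
t=2: vr[B=2048/2501 E=1024/2501 G=1024/2501] → run E
t=3: vr[B=2048/2501 D=1024/2501 E=20736/12505 G=1024/2501] → run D
t=4: vr[B=2048/2501 D=20736/12505 E=20736/12505 G=1024/2501] → run G
t=5: vr[B=2048/2501 D=20736/12505 E=20736/12505 G=34304/32513] → run B
t=6: vr[B=3072/2501 D=20736/12505 E=20736/12505 G=34304/32513 H=34304/32513] → run G
t=7: vr[B=3072/2501 D=20736/12505 E=20736/12505 G=55296/32513 H=34304/32513] → run H
t=8: vr[B=3072/2501 D=20736/12505 E=20736/12505 G=55296/32513 H=101592576/64733383] → run B
t=9: vr[B=4096/2501 D=20736/12505 E=20736/12505 G=55296/32513 H=101592576/64733383] → run H
t=10: vr[B=4096/2501 D=20736/12505 E=20736/12505 G=55296/32513] → run B
t=11: vr[B=5120/2501 D=20736/12505 E=20736/12505 G=55296/32513] → run D
t=12: vr[B=5120/2501 E=20736/12505 G=55296/32513] → run E
t=13: vr[B=5120/2501 E=36352/12505 G=55296/32513] → run G
t=14: vr[B=5120/2501 E=36352/12505 G=76288/32513] → run B
t=15: vr[E=36352/12505 G=76288/32513] → run G
t=16: vr[E=36352/12505 G=97280/32513] → run E
t=17: vr[G=97280/32513] → run G
t=18: (idle)
t=19: (idle)
t=20: (idle)
t=21: (idle)
t=22: (idle)
t=23: (idle)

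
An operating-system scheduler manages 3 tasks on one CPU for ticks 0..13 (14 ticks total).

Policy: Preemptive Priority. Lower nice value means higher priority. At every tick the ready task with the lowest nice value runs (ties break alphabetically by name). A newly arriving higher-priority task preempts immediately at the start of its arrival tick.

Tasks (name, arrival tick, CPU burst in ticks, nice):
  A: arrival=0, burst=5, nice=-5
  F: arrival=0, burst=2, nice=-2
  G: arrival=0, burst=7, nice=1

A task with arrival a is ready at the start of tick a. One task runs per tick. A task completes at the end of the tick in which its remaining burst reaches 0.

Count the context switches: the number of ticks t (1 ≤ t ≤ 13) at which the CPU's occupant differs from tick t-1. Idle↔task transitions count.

context switches = 2

t=0: ready={A,F,G} → run A
t=1: ready={A,F,G} → run A
t=2: ready={A,F,G} → run A
t=3: ready={A,F,G} → run A
t=4: ready={A,F,G} → run A
t=5: ready={F,G} → run F
t=6: ready={F,G} → run F
t=7: ready={G} → run G
t=8: ready={G} → run G
t=9: ready={G} → run G
t=10: ready={G} → run G
t=11: ready={G} → run G
t=12: ready={G} → run G
t=13: ready={G} → run G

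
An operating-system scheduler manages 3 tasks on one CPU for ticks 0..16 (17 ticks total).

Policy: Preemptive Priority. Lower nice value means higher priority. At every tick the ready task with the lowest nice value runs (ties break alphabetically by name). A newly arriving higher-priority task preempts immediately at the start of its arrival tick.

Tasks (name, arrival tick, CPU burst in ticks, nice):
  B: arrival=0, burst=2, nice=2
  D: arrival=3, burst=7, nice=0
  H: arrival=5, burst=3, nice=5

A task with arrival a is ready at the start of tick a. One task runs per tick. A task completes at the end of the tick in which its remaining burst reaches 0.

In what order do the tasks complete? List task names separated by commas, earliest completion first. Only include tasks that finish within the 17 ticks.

completion order = B, D, H

t=0: ready={B} → run B
t=1: ready={B} → run B
t=2: (idle)
t=3: ready={D} → run D
t=4: ready={D} → run D
t=5: ready={D,H} → run D
t=6: ready={D,H} → run D
t=7: ready={D,H} → run D
t=8: ready={D,H} → run D
t=9: ready={D,H} → run D
t=10: ready={H} → run H
t=11: ready={H} → run H
t=12: ready={H} → run H
t=13: (idle)
t=14: (idle)
t=15: (idle)
t=16: (idle)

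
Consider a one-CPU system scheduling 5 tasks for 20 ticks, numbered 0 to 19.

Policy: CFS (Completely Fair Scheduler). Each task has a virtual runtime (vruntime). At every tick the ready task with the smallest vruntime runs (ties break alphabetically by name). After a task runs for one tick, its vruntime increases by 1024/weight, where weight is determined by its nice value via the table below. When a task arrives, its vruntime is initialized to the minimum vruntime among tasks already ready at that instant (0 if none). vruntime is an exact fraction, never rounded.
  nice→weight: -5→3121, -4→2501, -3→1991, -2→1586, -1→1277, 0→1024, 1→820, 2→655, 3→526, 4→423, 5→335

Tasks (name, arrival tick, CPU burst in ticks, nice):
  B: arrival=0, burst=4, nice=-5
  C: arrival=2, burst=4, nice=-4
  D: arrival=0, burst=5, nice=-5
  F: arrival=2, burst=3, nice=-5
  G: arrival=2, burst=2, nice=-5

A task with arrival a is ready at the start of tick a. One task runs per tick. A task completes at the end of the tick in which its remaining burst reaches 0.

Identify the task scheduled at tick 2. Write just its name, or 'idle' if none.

t=0: vr[B=0 D=0] → run B
t=1: vr[B=1024/3121 D=0] → run D
t=2: vr[B=1024/3121 C=1024/3121 D=1024/3121 F=1024/3121 G=1024/3121] → run B
t=3: vr[B=2048/3121 C=1024/3121 D=1024/3121 F=1024/3121 G=1024/3121] → run C
t=4: vr[B=2048/3121 C=5756928/7805621 D=1024/3121 F=1024/3121 G=1024/3121] → run D
t=5: vr[B=2048/3121 C=5756928/7805621 D=2048/3121 F=1024/3121 G=1024/3121] → run F
t=6: vr[B=2048/3121 C=5756928/7805621 D=2048/3121 F=2048/3121 G=1024/3121] → run G
t=7: vr[B=2048/3121 C=5756928/7805621 D=2048/3121 F=2048/3121 G=2048/3121] → run B
t=8: vr[B=3072/3121 C=5756928/7805621 D=2048/3121 F=2048/3121 G=2048/3121] → run D
t=9: vr[B=3072/3121 C=5756928/7805621 D=3072/3121 F=2048/3121 G=2048/3121] → run F
t=10: vr[B=3072/3121 C=5756928/7805621 D=3072/3121 F=3072/3121 G=2048/3121] → run G
t=11: vr[B=3072/3121 C=5756928/7805621 D=3072/3121 F=3072/3121] → run C
t=12: vr[B=3072/3121 C=8952832/7805621 D=3072/3121 F=3072/3121] → run B
t=13: vr[C=8952832/7805621 D=3072/3121 F=3072/3121] → run D
t=14: vr[C=8952832/7805621 D=4096/3121 F=3072/3121] → run F
t=15: vr[C=8952832/7805621 D=4096/3121] → run C
t=16: vr[C=12148736/7805621 D=4096/3121] → run D
t=17: vr[C=12148736/7805621] → run C
t=18: (idle)
t=19: (idle)

running at tick 2 = B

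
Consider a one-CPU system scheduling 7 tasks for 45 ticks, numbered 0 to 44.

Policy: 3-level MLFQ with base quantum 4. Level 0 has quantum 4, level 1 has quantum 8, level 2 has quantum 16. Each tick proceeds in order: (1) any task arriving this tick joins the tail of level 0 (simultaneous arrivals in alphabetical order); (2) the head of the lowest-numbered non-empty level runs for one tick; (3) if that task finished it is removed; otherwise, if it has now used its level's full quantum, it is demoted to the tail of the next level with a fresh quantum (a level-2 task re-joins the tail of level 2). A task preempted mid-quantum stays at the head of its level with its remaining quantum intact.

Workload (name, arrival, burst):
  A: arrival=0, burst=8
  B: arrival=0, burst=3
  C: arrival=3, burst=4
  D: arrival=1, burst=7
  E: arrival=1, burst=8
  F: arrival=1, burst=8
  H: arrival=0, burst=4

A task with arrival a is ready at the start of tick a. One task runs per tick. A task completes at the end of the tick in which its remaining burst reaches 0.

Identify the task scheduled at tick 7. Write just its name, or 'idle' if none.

running at tick 7 = H

t=0: L0/L1/L2 = ABH/-/- → run A
t=1: L0/L1/L2 = ABHDEF/-/- → run A
t=2: L0/L1/L2 = ABHDEF/-/- → run A
t=3: L0/L1/L2 = ABHDEFC/-/- → run A
t=4: L0/L1/L2 = BHDEFC/A/- → run B
t=5: L0/L1/L2 = BHDEFC/A/- → run B
t=6: L0/L1/L2 = BHDEFC/A/- → run B
t=7: L0/L1/L2 = HDEFC/A/- → run H
t=8: L0/L1/L2 = HDEFC/A/- → run H
t=9: L0/L1/L2 = HDEFC/A/- → run H
t=10: L0/L1/L2 = HDEFC/A/- → run H
t=11: L0/L1/L2 = DEFC/A/- → run D
t=12: L0/L1/L2 = DEFC/A/- → run D
t=13: L0/L1/L2 = DEFC/A/- → run D
t=14: L0/L1/L2 = DEFC/A/- → run D
t=15: L0/L1/L2 = EFC/AD/- → run E
t=16: L0/L1/L2 = EFC/AD/- → run E
t=17: L0/L1/L2 = EFC/AD/- → run E
t=18: L0/L1/L2 = EFC/AD/- → run E
t=19: L0/L1/L2 = FC/ADE/- → run F
t=20: L0/L1/L2 = FC/ADE/- → run F
t=21: L0/L1/L2 = FC/ADE/- → run F
t=22: L0/L1/L2 = FC/ADE/- → run F
t=23: L0/L1/L2 = C/ADEF/- → run C
t=24: L0/L1/L2 = C/ADEF/- → run C
t=25: L0/L1/L2 = C/ADEF/- → run C
t=26: L0/L1/L2 = C/ADEF/- → run C
t=27: L0/L1/L2 = -/ADEF/- → run A
t=28: L0/L1/L2 = -/ADEF/- → run A
t=29: L0/L1/L2 = -/ADEF/- → run A
t=30: L0/L1/L2 = -/ADEF/- → run A
t=31: L0/L1/L2 = -/DEF/- → run D
t=32: L0/L1/L2 = -/DEF/- → run D
t=33: L0/L1/L2 = -/DEF/- → run D
t=34: L0/L1/L2 = -/EF/- → run E
t=35: L0/L1/L2 = -/EF/- → run E
t=36: L0/L1/L2 = -/EF/- → run E
t=37: L0/L1/L2 = -/EF/- → run E
t=38: L0/L1/L2 = -/F/- → run F
t=39: L0/L1/L2 = -/F/- → run F
t=40: L0/L1/L2 = -/F/- → run F
t=41: L0/L1/L2 = -/F/- → run F
t=42: (idle)
t=43: (idle)
t=44: (idle)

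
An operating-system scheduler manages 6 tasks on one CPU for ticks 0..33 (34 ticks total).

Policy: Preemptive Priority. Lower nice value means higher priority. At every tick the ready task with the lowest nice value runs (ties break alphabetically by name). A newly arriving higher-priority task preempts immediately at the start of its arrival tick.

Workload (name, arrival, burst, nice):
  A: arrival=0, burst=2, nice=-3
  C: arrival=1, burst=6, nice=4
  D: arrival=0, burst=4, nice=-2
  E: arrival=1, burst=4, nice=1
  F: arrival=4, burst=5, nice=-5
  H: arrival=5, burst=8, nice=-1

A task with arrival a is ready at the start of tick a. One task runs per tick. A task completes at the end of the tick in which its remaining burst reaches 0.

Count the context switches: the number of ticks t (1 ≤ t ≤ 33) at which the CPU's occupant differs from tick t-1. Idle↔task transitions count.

t=0: ready={A,D} → run A
t=1: ready={A,C,D,E} → run A
t=2: ready={C,D,E} → run D
t=3: ready={C,D,E} → run D
t=4: ready={C,D,E,F} → run F
t=5: ready={C,D,E,F,H} → run F
t=6: ready={C,D,E,F,H} → run F
t=7: ready={C,D,E,F,H} → run F
t=8: ready={C,D,E,F,H} → run F
t=9: ready={C,D,E,H} → run D
t=10: ready={C,D,E,H} → run D
t=11: ready={C,E,H} → run H
t=12: ready={C,E,H} → run H
t=13: ready={C,E,H} → run H
t=14: ready={C,E,H} → run H
t=15: ready={C,E,H} → run H
t=16: ready={C,E,H} → run H
t=17: ready={C,E,H} → run H
t=18: ready={C,E,H} → run H
t=19: ready={C,E} → run E
t=20: ready={C,E} → run E
t=21: ready={C,E} → run E
t=22: ready={C,E} → run E
t=23: ready={C} → run C
t=24: ready={C} → run C
t=25: ready={C} → run C
t=26: ready={C} → run C
t=27: ready={C} → run C
t=28: ready={C} → run C
t=29: (idle)
t=30: (idle)
t=31: (idle)
t=32: (idle)
t=33: (idle)

context switches = 7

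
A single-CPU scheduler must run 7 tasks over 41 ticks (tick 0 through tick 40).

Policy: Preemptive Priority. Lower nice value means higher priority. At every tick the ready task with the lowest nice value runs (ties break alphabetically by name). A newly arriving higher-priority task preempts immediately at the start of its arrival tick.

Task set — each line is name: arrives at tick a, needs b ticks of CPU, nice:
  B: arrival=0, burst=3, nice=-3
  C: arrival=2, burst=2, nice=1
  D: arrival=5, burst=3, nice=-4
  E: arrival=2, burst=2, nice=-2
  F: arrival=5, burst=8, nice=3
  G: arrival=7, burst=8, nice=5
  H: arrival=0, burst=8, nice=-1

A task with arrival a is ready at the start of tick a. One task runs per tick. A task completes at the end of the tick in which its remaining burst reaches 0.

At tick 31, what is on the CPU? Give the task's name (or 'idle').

running at tick 31 = G

t=0: ready={B,H} → run B
t=1: ready={B,H} → run B
t=2: ready={B,C,E,H} → run B
t=3: ready={C,E,H} → run E
t=4: ready={C,E,H} → run E
t=5: ready={C,D,F,H} → run D
t=6: ready={C,D,F,H} → run D
t=7: ready={C,D,F,G,H} → run D
t=8: ready={C,F,G,H} → run H
t=9: ready={C,F,G,H} → run H
t=10: ready={C,F,G,H} → run H
t=11: ready={C,F,G,H} → run H
t=12: ready={C,F,G,H} → run H
t=13: ready={C,F,G,H} → run H
t=14: ready={C,F,G,H} → run H
t=15: ready={C,F,G,H} → run H
t=16: ready={C,F,G} → run C
t=17: ready={C,F,G} → run C
t=18: ready={F,G} → run F
t=19: ready={F,G} → run F
t=20: ready={F,G} → run F
t=21: ready={F,G} → run F
t=22: ready={F,G} → run F
t=23: ready={F,G} → run F
t=24: ready={F,G} → run F
t=25: ready={F,G} → run F
t=26: ready={G} → run G
t=27: ready={G} → run G
t=28: ready={G} → run G
t=29: ready={G} → run G
t=30: ready={G} → run G
t=31: ready={G} → run G
t=32: ready={G} → run G
t=33: ready={G} → run G
t=34: (idle)
t=35: (idle)
t=36: (idle)
t=37: (idle)
t=38: (idle)
t=39: (idle)
t=40: (idle)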